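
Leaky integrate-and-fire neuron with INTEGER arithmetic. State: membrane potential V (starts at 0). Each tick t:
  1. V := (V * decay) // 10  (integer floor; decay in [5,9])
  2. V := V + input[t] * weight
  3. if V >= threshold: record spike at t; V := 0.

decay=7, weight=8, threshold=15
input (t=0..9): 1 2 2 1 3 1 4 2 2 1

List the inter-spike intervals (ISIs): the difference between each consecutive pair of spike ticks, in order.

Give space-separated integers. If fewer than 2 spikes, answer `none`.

t=0: input=1 -> V=8
t=1: input=2 -> V=0 FIRE
t=2: input=2 -> V=0 FIRE
t=3: input=1 -> V=8
t=4: input=3 -> V=0 FIRE
t=5: input=1 -> V=8
t=6: input=4 -> V=0 FIRE
t=7: input=2 -> V=0 FIRE
t=8: input=2 -> V=0 FIRE
t=9: input=1 -> V=8

Answer: 1 2 2 1 1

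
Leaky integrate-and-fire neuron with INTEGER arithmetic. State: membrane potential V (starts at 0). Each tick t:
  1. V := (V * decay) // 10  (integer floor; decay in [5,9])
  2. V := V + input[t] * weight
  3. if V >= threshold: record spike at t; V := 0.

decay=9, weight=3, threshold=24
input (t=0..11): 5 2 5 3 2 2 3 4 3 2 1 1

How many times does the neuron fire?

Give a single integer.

Answer: 2

Derivation:
t=0: input=5 -> V=15
t=1: input=2 -> V=19
t=2: input=5 -> V=0 FIRE
t=3: input=3 -> V=9
t=4: input=2 -> V=14
t=5: input=2 -> V=18
t=6: input=3 -> V=0 FIRE
t=7: input=4 -> V=12
t=8: input=3 -> V=19
t=9: input=2 -> V=23
t=10: input=1 -> V=23
t=11: input=1 -> V=23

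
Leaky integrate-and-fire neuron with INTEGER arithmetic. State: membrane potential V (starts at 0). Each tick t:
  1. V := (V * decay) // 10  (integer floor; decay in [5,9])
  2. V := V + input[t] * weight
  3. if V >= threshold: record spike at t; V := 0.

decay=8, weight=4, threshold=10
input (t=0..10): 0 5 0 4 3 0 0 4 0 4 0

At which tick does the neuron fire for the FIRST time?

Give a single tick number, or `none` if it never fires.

Answer: 1

Derivation:
t=0: input=0 -> V=0
t=1: input=5 -> V=0 FIRE
t=2: input=0 -> V=0
t=3: input=4 -> V=0 FIRE
t=4: input=3 -> V=0 FIRE
t=5: input=0 -> V=0
t=6: input=0 -> V=0
t=7: input=4 -> V=0 FIRE
t=8: input=0 -> V=0
t=9: input=4 -> V=0 FIRE
t=10: input=0 -> V=0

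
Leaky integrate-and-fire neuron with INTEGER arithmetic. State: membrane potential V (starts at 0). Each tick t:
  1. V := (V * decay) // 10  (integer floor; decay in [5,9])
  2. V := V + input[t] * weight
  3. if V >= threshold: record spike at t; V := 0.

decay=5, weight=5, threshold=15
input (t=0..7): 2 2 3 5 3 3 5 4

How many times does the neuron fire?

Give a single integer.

Answer: 7

Derivation:
t=0: input=2 -> V=10
t=1: input=2 -> V=0 FIRE
t=2: input=3 -> V=0 FIRE
t=3: input=5 -> V=0 FIRE
t=4: input=3 -> V=0 FIRE
t=5: input=3 -> V=0 FIRE
t=6: input=5 -> V=0 FIRE
t=7: input=4 -> V=0 FIRE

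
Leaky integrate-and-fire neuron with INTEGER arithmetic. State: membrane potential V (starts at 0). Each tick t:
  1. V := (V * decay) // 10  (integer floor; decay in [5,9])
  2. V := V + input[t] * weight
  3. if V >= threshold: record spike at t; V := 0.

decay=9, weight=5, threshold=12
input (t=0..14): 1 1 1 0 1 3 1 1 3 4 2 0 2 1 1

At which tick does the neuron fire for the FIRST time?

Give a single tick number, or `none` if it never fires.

Answer: 2

Derivation:
t=0: input=1 -> V=5
t=1: input=1 -> V=9
t=2: input=1 -> V=0 FIRE
t=3: input=0 -> V=0
t=4: input=1 -> V=5
t=5: input=3 -> V=0 FIRE
t=6: input=1 -> V=5
t=7: input=1 -> V=9
t=8: input=3 -> V=0 FIRE
t=9: input=4 -> V=0 FIRE
t=10: input=2 -> V=10
t=11: input=0 -> V=9
t=12: input=2 -> V=0 FIRE
t=13: input=1 -> V=5
t=14: input=1 -> V=9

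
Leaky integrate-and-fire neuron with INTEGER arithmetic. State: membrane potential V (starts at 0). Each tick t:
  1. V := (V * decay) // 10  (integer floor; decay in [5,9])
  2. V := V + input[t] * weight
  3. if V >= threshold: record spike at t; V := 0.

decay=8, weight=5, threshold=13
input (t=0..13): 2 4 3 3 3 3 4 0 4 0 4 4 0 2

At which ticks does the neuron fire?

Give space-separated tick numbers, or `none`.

Answer: 1 2 3 4 5 6 8 10 11

Derivation:
t=0: input=2 -> V=10
t=1: input=4 -> V=0 FIRE
t=2: input=3 -> V=0 FIRE
t=3: input=3 -> V=0 FIRE
t=4: input=3 -> V=0 FIRE
t=5: input=3 -> V=0 FIRE
t=6: input=4 -> V=0 FIRE
t=7: input=0 -> V=0
t=8: input=4 -> V=0 FIRE
t=9: input=0 -> V=0
t=10: input=4 -> V=0 FIRE
t=11: input=4 -> V=0 FIRE
t=12: input=0 -> V=0
t=13: input=2 -> V=10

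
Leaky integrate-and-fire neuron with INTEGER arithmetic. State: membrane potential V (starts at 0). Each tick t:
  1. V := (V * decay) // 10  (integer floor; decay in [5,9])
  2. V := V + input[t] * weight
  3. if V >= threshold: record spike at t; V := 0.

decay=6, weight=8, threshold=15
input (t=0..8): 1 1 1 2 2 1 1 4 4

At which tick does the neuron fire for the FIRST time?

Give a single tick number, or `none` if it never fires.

t=0: input=1 -> V=8
t=1: input=1 -> V=12
t=2: input=1 -> V=0 FIRE
t=3: input=2 -> V=0 FIRE
t=4: input=2 -> V=0 FIRE
t=5: input=1 -> V=8
t=6: input=1 -> V=12
t=7: input=4 -> V=0 FIRE
t=8: input=4 -> V=0 FIRE

Answer: 2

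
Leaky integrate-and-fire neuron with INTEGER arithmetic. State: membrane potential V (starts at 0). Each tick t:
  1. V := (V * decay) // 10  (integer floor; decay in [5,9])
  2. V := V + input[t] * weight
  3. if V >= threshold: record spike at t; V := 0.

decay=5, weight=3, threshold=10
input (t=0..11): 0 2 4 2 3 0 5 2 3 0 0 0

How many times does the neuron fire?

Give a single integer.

Answer: 4

Derivation:
t=0: input=0 -> V=0
t=1: input=2 -> V=6
t=2: input=4 -> V=0 FIRE
t=3: input=2 -> V=6
t=4: input=3 -> V=0 FIRE
t=5: input=0 -> V=0
t=6: input=5 -> V=0 FIRE
t=7: input=2 -> V=6
t=8: input=3 -> V=0 FIRE
t=9: input=0 -> V=0
t=10: input=0 -> V=0
t=11: input=0 -> V=0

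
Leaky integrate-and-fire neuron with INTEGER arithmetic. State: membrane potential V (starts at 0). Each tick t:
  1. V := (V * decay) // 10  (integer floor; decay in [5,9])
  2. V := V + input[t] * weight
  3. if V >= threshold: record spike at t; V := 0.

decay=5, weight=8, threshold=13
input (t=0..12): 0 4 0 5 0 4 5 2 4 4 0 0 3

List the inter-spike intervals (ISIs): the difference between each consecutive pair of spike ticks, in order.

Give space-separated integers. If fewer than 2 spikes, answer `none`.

t=0: input=0 -> V=0
t=1: input=4 -> V=0 FIRE
t=2: input=0 -> V=0
t=3: input=5 -> V=0 FIRE
t=4: input=0 -> V=0
t=5: input=4 -> V=0 FIRE
t=6: input=5 -> V=0 FIRE
t=7: input=2 -> V=0 FIRE
t=8: input=4 -> V=0 FIRE
t=9: input=4 -> V=0 FIRE
t=10: input=0 -> V=0
t=11: input=0 -> V=0
t=12: input=3 -> V=0 FIRE

Answer: 2 2 1 1 1 1 3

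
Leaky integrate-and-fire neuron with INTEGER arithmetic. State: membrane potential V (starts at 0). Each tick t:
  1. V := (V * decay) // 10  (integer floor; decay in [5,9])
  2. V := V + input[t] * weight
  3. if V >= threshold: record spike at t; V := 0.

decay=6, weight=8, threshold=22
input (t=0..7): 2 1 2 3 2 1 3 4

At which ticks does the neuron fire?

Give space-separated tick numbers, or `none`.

t=0: input=2 -> V=16
t=1: input=1 -> V=17
t=2: input=2 -> V=0 FIRE
t=3: input=3 -> V=0 FIRE
t=4: input=2 -> V=16
t=5: input=1 -> V=17
t=6: input=3 -> V=0 FIRE
t=7: input=4 -> V=0 FIRE

Answer: 2 3 6 7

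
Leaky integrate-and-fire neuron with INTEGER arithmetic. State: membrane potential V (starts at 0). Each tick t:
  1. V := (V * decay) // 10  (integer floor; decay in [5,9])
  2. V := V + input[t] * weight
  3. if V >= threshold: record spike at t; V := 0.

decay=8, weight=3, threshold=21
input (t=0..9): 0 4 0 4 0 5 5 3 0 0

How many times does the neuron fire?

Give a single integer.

t=0: input=0 -> V=0
t=1: input=4 -> V=12
t=2: input=0 -> V=9
t=3: input=4 -> V=19
t=4: input=0 -> V=15
t=5: input=5 -> V=0 FIRE
t=6: input=5 -> V=15
t=7: input=3 -> V=0 FIRE
t=8: input=0 -> V=0
t=9: input=0 -> V=0

Answer: 2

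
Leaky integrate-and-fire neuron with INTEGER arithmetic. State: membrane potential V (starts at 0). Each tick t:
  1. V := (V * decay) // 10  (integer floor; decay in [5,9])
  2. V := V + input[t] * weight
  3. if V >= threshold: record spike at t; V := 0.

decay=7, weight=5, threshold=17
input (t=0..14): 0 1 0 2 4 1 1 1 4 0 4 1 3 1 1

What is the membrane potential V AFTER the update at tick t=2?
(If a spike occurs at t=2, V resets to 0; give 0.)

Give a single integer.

t=0: input=0 -> V=0
t=1: input=1 -> V=5
t=2: input=0 -> V=3
t=3: input=2 -> V=12
t=4: input=4 -> V=0 FIRE
t=5: input=1 -> V=5
t=6: input=1 -> V=8
t=7: input=1 -> V=10
t=8: input=4 -> V=0 FIRE
t=9: input=0 -> V=0
t=10: input=4 -> V=0 FIRE
t=11: input=1 -> V=5
t=12: input=3 -> V=0 FIRE
t=13: input=1 -> V=5
t=14: input=1 -> V=8

Answer: 3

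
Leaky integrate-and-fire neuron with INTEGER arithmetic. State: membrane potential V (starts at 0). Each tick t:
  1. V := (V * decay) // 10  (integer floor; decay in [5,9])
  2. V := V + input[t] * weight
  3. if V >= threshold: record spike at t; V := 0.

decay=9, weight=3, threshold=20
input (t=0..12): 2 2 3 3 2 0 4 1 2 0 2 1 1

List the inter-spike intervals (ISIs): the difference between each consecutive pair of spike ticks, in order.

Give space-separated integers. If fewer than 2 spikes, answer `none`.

Answer: 5

Derivation:
t=0: input=2 -> V=6
t=1: input=2 -> V=11
t=2: input=3 -> V=18
t=3: input=3 -> V=0 FIRE
t=4: input=2 -> V=6
t=5: input=0 -> V=5
t=6: input=4 -> V=16
t=7: input=1 -> V=17
t=8: input=2 -> V=0 FIRE
t=9: input=0 -> V=0
t=10: input=2 -> V=6
t=11: input=1 -> V=8
t=12: input=1 -> V=10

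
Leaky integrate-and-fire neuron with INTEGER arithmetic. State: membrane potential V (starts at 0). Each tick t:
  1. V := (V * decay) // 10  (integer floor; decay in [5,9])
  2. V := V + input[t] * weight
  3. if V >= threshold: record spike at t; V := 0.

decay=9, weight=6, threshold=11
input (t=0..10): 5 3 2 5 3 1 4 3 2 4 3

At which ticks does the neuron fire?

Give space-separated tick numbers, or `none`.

t=0: input=5 -> V=0 FIRE
t=1: input=3 -> V=0 FIRE
t=2: input=2 -> V=0 FIRE
t=3: input=5 -> V=0 FIRE
t=4: input=3 -> V=0 FIRE
t=5: input=1 -> V=6
t=6: input=4 -> V=0 FIRE
t=7: input=3 -> V=0 FIRE
t=8: input=2 -> V=0 FIRE
t=9: input=4 -> V=0 FIRE
t=10: input=3 -> V=0 FIRE

Answer: 0 1 2 3 4 6 7 8 9 10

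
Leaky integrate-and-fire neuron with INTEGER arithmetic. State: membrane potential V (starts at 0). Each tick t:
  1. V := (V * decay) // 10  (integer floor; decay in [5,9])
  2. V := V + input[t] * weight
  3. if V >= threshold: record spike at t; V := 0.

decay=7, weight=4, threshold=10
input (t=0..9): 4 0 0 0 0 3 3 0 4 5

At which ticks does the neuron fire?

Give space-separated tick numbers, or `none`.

t=0: input=4 -> V=0 FIRE
t=1: input=0 -> V=0
t=2: input=0 -> V=0
t=3: input=0 -> V=0
t=4: input=0 -> V=0
t=5: input=3 -> V=0 FIRE
t=6: input=3 -> V=0 FIRE
t=7: input=0 -> V=0
t=8: input=4 -> V=0 FIRE
t=9: input=5 -> V=0 FIRE

Answer: 0 5 6 8 9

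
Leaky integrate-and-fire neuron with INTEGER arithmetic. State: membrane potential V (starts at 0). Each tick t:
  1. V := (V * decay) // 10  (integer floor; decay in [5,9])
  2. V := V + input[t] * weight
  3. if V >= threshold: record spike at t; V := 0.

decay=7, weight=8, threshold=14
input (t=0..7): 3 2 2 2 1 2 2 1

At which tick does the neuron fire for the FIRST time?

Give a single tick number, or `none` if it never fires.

t=0: input=3 -> V=0 FIRE
t=1: input=2 -> V=0 FIRE
t=2: input=2 -> V=0 FIRE
t=3: input=2 -> V=0 FIRE
t=4: input=1 -> V=8
t=5: input=2 -> V=0 FIRE
t=6: input=2 -> V=0 FIRE
t=7: input=1 -> V=8

Answer: 0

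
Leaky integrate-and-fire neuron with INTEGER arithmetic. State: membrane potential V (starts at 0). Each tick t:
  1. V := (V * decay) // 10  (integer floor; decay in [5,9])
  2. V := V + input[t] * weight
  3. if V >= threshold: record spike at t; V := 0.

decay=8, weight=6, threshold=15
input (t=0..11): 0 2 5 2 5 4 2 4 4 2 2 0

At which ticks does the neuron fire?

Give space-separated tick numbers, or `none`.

t=0: input=0 -> V=0
t=1: input=2 -> V=12
t=2: input=5 -> V=0 FIRE
t=3: input=2 -> V=12
t=4: input=5 -> V=0 FIRE
t=5: input=4 -> V=0 FIRE
t=6: input=2 -> V=12
t=7: input=4 -> V=0 FIRE
t=8: input=4 -> V=0 FIRE
t=9: input=2 -> V=12
t=10: input=2 -> V=0 FIRE
t=11: input=0 -> V=0

Answer: 2 4 5 7 8 10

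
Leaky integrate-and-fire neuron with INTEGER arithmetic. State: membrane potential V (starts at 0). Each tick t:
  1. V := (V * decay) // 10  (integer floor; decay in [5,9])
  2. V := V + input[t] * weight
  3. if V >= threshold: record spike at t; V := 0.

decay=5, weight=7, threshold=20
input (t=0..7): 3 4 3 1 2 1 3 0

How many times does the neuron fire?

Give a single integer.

Answer: 4

Derivation:
t=0: input=3 -> V=0 FIRE
t=1: input=4 -> V=0 FIRE
t=2: input=3 -> V=0 FIRE
t=3: input=1 -> V=7
t=4: input=2 -> V=17
t=5: input=1 -> V=15
t=6: input=3 -> V=0 FIRE
t=7: input=0 -> V=0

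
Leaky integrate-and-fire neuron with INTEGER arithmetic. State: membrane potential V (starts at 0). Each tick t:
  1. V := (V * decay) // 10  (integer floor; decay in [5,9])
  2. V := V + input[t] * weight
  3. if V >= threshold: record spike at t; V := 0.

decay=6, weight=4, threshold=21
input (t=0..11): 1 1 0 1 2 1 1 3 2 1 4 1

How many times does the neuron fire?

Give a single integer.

t=0: input=1 -> V=4
t=1: input=1 -> V=6
t=2: input=0 -> V=3
t=3: input=1 -> V=5
t=4: input=2 -> V=11
t=5: input=1 -> V=10
t=6: input=1 -> V=10
t=7: input=3 -> V=18
t=8: input=2 -> V=18
t=9: input=1 -> V=14
t=10: input=4 -> V=0 FIRE
t=11: input=1 -> V=4

Answer: 1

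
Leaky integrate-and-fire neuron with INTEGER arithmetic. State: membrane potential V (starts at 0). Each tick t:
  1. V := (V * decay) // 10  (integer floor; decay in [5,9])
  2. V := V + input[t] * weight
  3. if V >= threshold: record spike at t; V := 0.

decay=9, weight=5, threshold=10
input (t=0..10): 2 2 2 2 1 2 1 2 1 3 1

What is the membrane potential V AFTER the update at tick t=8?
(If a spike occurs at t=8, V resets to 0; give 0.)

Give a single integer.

t=0: input=2 -> V=0 FIRE
t=1: input=2 -> V=0 FIRE
t=2: input=2 -> V=0 FIRE
t=3: input=2 -> V=0 FIRE
t=4: input=1 -> V=5
t=5: input=2 -> V=0 FIRE
t=6: input=1 -> V=5
t=7: input=2 -> V=0 FIRE
t=8: input=1 -> V=5
t=9: input=3 -> V=0 FIRE
t=10: input=1 -> V=5

Answer: 5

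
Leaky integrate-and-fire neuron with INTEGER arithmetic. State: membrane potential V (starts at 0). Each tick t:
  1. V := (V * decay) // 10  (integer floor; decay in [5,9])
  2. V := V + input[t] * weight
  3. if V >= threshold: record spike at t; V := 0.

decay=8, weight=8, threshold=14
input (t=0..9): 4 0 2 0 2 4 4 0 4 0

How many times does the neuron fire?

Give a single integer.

Answer: 6

Derivation:
t=0: input=4 -> V=0 FIRE
t=1: input=0 -> V=0
t=2: input=2 -> V=0 FIRE
t=3: input=0 -> V=0
t=4: input=2 -> V=0 FIRE
t=5: input=4 -> V=0 FIRE
t=6: input=4 -> V=0 FIRE
t=7: input=0 -> V=0
t=8: input=4 -> V=0 FIRE
t=9: input=0 -> V=0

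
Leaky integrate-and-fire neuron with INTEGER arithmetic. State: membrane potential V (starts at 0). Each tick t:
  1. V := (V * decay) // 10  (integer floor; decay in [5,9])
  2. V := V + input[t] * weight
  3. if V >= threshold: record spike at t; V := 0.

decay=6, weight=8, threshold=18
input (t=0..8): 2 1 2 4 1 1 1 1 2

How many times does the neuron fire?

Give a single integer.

Answer: 3

Derivation:
t=0: input=2 -> V=16
t=1: input=1 -> V=17
t=2: input=2 -> V=0 FIRE
t=3: input=4 -> V=0 FIRE
t=4: input=1 -> V=8
t=5: input=1 -> V=12
t=6: input=1 -> V=15
t=7: input=1 -> V=17
t=8: input=2 -> V=0 FIRE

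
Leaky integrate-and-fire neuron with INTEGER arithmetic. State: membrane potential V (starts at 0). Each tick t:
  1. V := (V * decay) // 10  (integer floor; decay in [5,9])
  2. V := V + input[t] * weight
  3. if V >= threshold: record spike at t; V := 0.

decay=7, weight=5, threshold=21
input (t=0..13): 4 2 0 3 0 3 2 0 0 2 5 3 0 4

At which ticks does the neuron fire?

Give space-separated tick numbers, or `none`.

t=0: input=4 -> V=20
t=1: input=2 -> V=0 FIRE
t=2: input=0 -> V=0
t=3: input=3 -> V=15
t=4: input=0 -> V=10
t=5: input=3 -> V=0 FIRE
t=6: input=2 -> V=10
t=7: input=0 -> V=7
t=8: input=0 -> V=4
t=9: input=2 -> V=12
t=10: input=5 -> V=0 FIRE
t=11: input=3 -> V=15
t=12: input=0 -> V=10
t=13: input=4 -> V=0 FIRE

Answer: 1 5 10 13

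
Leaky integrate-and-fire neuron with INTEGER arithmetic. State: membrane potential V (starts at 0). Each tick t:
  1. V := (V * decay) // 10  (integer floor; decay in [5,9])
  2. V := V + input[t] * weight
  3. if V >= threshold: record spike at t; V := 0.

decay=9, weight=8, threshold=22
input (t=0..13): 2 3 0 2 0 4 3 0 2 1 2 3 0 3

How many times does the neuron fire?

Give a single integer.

Answer: 6

Derivation:
t=0: input=2 -> V=16
t=1: input=3 -> V=0 FIRE
t=2: input=0 -> V=0
t=3: input=2 -> V=16
t=4: input=0 -> V=14
t=5: input=4 -> V=0 FIRE
t=6: input=3 -> V=0 FIRE
t=7: input=0 -> V=0
t=8: input=2 -> V=16
t=9: input=1 -> V=0 FIRE
t=10: input=2 -> V=16
t=11: input=3 -> V=0 FIRE
t=12: input=0 -> V=0
t=13: input=3 -> V=0 FIRE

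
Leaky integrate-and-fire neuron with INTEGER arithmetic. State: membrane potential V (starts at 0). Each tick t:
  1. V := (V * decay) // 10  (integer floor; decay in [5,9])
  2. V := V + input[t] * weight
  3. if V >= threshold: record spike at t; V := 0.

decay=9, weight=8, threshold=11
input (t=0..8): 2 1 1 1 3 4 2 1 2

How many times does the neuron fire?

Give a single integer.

t=0: input=2 -> V=0 FIRE
t=1: input=1 -> V=8
t=2: input=1 -> V=0 FIRE
t=3: input=1 -> V=8
t=4: input=3 -> V=0 FIRE
t=5: input=4 -> V=0 FIRE
t=6: input=2 -> V=0 FIRE
t=7: input=1 -> V=8
t=8: input=2 -> V=0 FIRE

Answer: 6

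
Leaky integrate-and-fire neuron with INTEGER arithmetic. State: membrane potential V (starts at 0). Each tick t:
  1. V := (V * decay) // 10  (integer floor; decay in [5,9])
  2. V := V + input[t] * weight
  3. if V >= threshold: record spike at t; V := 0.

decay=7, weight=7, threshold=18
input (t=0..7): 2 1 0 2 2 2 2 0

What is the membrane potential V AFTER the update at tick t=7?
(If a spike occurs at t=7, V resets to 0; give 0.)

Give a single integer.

t=0: input=2 -> V=14
t=1: input=1 -> V=16
t=2: input=0 -> V=11
t=3: input=2 -> V=0 FIRE
t=4: input=2 -> V=14
t=5: input=2 -> V=0 FIRE
t=6: input=2 -> V=14
t=7: input=0 -> V=9

Answer: 9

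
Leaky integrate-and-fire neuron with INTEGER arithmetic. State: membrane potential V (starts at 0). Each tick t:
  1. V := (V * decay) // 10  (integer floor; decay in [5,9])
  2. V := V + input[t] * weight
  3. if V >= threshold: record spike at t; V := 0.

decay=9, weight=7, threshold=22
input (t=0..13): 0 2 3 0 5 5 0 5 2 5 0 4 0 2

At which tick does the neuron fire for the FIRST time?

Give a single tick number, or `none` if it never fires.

t=0: input=0 -> V=0
t=1: input=2 -> V=14
t=2: input=3 -> V=0 FIRE
t=3: input=0 -> V=0
t=4: input=5 -> V=0 FIRE
t=5: input=5 -> V=0 FIRE
t=6: input=0 -> V=0
t=7: input=5 -> V=0 FIRE
t=8: input=2 -> V=14
t=9: input=5 -> V=0 FIRE
t=10: input=0 -> V=0
t=11: input=4 -> V=0 FIRE
t=12: input=0 -> V=0
t=13: input=2 -> V=14

Answer: 2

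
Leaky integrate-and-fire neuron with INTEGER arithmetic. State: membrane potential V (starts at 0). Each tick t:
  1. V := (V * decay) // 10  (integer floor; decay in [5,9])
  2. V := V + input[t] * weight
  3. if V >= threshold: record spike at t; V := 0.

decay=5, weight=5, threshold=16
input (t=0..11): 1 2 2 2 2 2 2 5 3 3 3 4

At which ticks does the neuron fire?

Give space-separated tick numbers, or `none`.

Answer: 2 5 7 9 11

Derivation:
t=0: input=1 -> V=5
t=1: input=2 -> V=12
t=2: input=2 -> V=0 FIRE
t=3: input=2 -> V=10
t=4: input=2 -> V=15
t=5: input=2 -> V=0 FIRE
t=6: input=2 -> V=10
t=7: input=5 -> V=0 FIRE
t=8: input=3 -> V=15
t=9: input=3 -> V=0 FIRE
t=10: input=3 -> V=15
t=11: input=4 -> V=0 FIRE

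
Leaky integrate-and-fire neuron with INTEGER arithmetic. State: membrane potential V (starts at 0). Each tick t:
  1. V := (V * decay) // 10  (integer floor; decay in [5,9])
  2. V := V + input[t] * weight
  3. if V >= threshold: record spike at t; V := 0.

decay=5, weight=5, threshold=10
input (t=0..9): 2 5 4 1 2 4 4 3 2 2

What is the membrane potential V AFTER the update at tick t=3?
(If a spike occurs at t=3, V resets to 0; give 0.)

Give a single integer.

t=0: input=2 -> V=0 FIRE
t=1: input=5 -> V=0 FIRE
t=2: input=4 -> V=0 FIRE
t=3: input=1 -> V=5
t=4: input=2 -> V=0 FIRE
t=5: input=4 -> V=0 FIRE
t=6: input=4 -> V=0 FIRE
t=7: input=3 -> V=0 FIRE
t=8: input=2 -> V=0 FIRE
t=9: input=2 -> V=0 FIRE

Answer: 5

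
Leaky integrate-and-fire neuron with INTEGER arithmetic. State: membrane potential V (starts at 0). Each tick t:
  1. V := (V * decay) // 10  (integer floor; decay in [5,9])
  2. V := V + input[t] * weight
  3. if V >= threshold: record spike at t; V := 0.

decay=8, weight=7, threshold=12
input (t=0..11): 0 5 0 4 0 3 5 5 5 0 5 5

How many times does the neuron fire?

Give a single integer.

t=0: input=0 -> V=0
t=1: input=5 -> V=0 FIRE
t=2: input=0 -> V=0
t=3: input=4 -> V=0 FIRE
t=4: input=0 -> V=0
t=5: input=3 -> V=0 FIRE
t=6: input=5 -> V=0 FIRE
t=7: input=5 -> V=0 FIRE
t=8: input=5 -> V=0 FIRE
t=9: input=0 -> V=0
t=10: input=5 -> V=0 FIRE
t=11: input=5 -> V=0 FIRE

Answer: 8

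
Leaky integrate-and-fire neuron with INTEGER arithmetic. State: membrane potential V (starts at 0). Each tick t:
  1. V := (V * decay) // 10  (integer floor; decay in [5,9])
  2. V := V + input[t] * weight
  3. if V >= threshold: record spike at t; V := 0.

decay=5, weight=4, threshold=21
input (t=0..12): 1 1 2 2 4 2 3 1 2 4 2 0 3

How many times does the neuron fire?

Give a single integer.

t=0: input=1 -> V=4
t=1: input=1 -> V=6
t=2: input=2 -> V=11
t=3: input=2 -> V=13
t=4: input=4 -> V=0 FIRE
t=5: input=2 -> V=8
t=6: input=3 -> V=16
t=7: input=1 -> V=12
t=8: input=2 -> V=14
t=9: input=4 -> V=0 FIRE
t=10: input=2 -> V=8
t=11: input=0 -> V=4
t=12: input=3 -> V=14

Answer: 2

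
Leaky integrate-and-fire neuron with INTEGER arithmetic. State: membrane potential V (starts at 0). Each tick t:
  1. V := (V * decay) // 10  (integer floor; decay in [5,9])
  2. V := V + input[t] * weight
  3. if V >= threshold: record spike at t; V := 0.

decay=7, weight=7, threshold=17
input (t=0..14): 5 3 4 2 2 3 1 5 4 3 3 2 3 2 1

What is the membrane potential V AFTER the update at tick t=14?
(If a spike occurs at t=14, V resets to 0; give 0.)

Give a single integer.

t=0: input=5 -> V=0 FIRE
t=1: input=3 -> V=0 FIRE
t=2: input=4 -> V=0 FIRE
t=3: input=2 -> V=14
t=4: input=2 -> V=0 FIRE
t=5: input=3 -> V=0 FIRE
t=6: input=1 -> V=7
t=7: input=5 -> V=0 FIRE
t=8: input=4 -> V=0 FIRE
t=9: input=3 -> V=0 FIRE
t=10: input=3 -> V=0 FIRE
t=11: input=2 -> V=14
t=12: input=3 -> V=0 FIRE
t=13: input=2 -> V=14
t=14: input=1 -> V=16

Answer: 16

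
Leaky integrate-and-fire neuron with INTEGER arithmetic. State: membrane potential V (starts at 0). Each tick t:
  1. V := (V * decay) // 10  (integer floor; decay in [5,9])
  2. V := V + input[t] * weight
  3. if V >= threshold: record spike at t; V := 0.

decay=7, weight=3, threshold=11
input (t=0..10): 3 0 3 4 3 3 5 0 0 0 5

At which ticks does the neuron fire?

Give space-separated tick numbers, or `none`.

Answer: 2 3 5 6 10

Derivation:
t=0: input=3 -> V=9
t=1: input=0 -> V=6
t=2: input=3 -> V=0 FIRE
t=3: input=4 -> V=0 FIRE
t=4: input=3 -> V=9
t=5: input=3 -> V=0 FIRE
t=6: input=5 -> V=0 FIRE
t=7: input=0 -> V=0
t=8: input=0 -> V=0
t=9: input=0 -> V=0
t=10: input=5 -> V=0 FIRE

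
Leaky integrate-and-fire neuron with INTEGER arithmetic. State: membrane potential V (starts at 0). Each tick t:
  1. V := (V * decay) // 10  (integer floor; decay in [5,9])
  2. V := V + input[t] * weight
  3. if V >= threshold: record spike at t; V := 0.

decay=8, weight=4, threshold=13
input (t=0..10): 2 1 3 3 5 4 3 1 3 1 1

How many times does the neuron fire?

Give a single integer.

t=0: input=2 -> V=8
t=1: input=1 -> V=10
t=2: input=3 -> V=0 FIRE
t=3: input=3 -> V=12
t=4: input=5 -> V=0 FIRE
t=5: input=4 -> V=0 FIRE
t=6: input=3 -> V=12
t=7: input=1 -> V=0 FIRE
t=8: input=3 -> V=12
t=9: input=1 -> V=0 FIRE
t=10: input=1 -> V=4

Answer: 5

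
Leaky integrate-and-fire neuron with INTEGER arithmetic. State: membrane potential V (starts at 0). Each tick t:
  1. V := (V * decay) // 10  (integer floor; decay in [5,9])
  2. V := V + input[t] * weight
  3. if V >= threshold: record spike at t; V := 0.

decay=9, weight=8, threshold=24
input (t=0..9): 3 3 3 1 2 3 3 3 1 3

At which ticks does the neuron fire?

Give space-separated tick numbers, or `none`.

Answer: 0 1 2 5 6 7 9

Derivation:
t=0: input=3 -> V=0 FIRE
t=1: input=3 -> V=0 FIRE
t=2: input=3 -> V=0 FIRE
t=3: input=1 -> V=8
t=4: input=2 -> V=23
t=5: input=3 -> V=0 FIRE
t=6: input=3 -> V=0 FIRE
t=7: input=3 -> V=0 FIRE
t=8: input=1 -> V=8
t=9: input=3 -> V=0 FIRE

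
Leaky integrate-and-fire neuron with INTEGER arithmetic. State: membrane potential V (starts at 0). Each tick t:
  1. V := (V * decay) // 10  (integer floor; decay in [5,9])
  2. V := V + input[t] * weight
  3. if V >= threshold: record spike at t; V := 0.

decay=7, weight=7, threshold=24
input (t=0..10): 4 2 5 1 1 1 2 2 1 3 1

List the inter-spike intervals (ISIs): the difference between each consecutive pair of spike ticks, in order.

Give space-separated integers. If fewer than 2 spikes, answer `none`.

t=0: input=4 -> V=0 FIRE
t=1: input=2 -> V=14
t=2: input=5 -> V=0 FIRE
t=3: input=1 -> V=7
t=4: input=1 -> V=11
t=5: input=1 -> V=14
t=6: input=2 -> V=23
t=7: input=2 -> V=0 FIRE
t=8: input=1 -> V=7
t=9: input=3 -> V=0 FIRE
t=10: input=1 -> V=7

Answer: 2 5 2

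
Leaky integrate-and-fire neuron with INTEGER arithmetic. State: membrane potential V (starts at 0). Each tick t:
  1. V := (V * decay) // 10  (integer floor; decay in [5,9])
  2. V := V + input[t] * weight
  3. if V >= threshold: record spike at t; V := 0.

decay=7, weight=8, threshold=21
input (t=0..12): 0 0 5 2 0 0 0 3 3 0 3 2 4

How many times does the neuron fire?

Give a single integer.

t=0: input=0 -> V=0
t=1: input=0 -> V=0
t=2: input=5 -> V=0 FIRE
t=3: input=2 -> V=16
t=4: input=0 -> V=11
t=5: input=0 -> V=7
t=6: input=0 -> V=4
t=7: input=3 -> V=0 FIRE
t=8: input=3 -> V=0 FIRE
t=9: input=0 -> V=0
t=10: input=3 -> V=0 FIRE
t=11: input=2 -> V=16
t=12: input=4 -> V=0 FIRE

Answer: 5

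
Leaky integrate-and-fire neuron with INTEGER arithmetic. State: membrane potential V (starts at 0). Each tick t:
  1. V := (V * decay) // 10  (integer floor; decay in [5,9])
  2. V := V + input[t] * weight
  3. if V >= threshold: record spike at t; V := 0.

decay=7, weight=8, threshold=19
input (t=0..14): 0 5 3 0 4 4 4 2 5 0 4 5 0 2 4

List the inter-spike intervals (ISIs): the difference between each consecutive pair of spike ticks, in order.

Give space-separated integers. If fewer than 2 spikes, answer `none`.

t=0: input=0 -> V=0
t=1: input=5 -> V=0 FIRE
t=2: input=3 -> V=0 FIRE
t=3: input=0 -> V=0
t=4: input=4 -> V=0 FIRE
t=5: input=4 -> V=0 FIRE
t=6: input=4 -> V=0 FIRE
t=7: input=2 -> V=16
t=8: input=5 -> V=0 FIRE
t=9: input=0 -> V=0
t=10: input=4 -> V=0 FIRE
t=11: input=5 -> V=0 FIRE
t=12: input=0 -> V=0
t=13: input=2 -> V=16
t=14: input=4 -> V=0 FIRE

Answer: 1 2 1 1 2 2 1 3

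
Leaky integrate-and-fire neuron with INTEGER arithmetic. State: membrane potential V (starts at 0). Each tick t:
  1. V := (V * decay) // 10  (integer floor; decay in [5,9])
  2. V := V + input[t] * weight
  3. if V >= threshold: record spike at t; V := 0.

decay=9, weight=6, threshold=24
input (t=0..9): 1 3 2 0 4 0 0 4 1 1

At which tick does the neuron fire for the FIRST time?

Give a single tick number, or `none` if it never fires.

Answer: 2

Derivation:
t=0: input=1 -> V=6
t=1: input=3 -> V=23
t=2: input=2 -> V=0 FIRE
t=3: input=0 -> V=0
t=4: input=4 -> V=0 FIRE
t=5: input=0 -> V=0
t=6: input=0 -> V=0
t=7: input=4 -> V=0 FIRE
t=8: input=1 -> V=6
t=9: input=1 -> V=11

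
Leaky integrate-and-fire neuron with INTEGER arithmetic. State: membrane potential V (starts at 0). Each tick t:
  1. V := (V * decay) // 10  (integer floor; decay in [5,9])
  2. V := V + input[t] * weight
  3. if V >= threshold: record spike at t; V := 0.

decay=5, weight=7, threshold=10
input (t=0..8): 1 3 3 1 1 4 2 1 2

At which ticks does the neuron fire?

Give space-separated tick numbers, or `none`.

Answer: 1 2 4 5 6 8

Derivation:
t=0: input=1 -> V=7
t=1: input=3 -> V=0 FIRE
t=2: input=3 -> V=0 FIRE
t=3: input=1 -> V=7
t=4: input=1 -> V=0 FIRE
t=5: input=4 -> V=0 FIRE
t=6: input=2 -> V=0 FIRE
t=7: input=1 -> V=7
t=8: input=2 -> V=0 FIRE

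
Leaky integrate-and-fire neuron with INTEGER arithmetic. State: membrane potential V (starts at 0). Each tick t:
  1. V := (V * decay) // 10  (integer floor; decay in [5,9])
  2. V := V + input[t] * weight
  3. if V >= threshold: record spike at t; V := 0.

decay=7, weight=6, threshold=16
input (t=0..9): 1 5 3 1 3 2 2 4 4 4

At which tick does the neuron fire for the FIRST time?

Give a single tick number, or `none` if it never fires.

Answer: 1

Derivation:
t=0: input=1 -> V=6
t=1: input=5 -> V=0 FIRE
t=2: input=3 -> V=0 FIRE
t=3: input=1 -> V=6
t=4: input=3 -> V=0 FIRE
t=5: input=2 -> V=12
t=6: input=2 -> V=0 FIRE
t=7: input=4 -> V=0 FIRE
t=8: input=4 -> V=0 FIRE
t=9: input=4 -> V=0 FIRE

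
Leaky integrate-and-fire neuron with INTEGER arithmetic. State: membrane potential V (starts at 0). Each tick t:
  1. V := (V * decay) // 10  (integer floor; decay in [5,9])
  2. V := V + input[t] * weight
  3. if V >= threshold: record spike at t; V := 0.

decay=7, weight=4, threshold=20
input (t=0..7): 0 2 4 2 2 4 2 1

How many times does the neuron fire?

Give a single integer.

Answer: 2

Derivation:
t=0: input=0 -> V=0
t=1: input=2 -> V=8
t=2: input=4 -> V=0 FIRE
t=3: input=2 -> V=8
t=4: input=2 -> V=13
t=5: input=4 -> V=0 FIRE
t=6: input=2 -> V=8
t=7: input=1 -> V=9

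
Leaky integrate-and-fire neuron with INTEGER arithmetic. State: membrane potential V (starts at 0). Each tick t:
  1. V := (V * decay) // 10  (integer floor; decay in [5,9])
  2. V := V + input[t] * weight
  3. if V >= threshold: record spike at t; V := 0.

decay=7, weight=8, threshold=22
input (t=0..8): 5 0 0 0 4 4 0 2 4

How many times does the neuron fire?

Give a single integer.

Answer: 4

Derivation:
t=0: input=5 -> V=0 FIRE
t=1: input=0 -> V=0
t=2: input=0 -> V=0
t=3: input=0 -> V=0
t=4: input=4 -> V=0 FIRE
t=5: input=4 -> V=0 FIRE
t=6: input=0 -> V=0
t=7: input=2 -> V=16
t=8: input=4 -> V=0 FIRE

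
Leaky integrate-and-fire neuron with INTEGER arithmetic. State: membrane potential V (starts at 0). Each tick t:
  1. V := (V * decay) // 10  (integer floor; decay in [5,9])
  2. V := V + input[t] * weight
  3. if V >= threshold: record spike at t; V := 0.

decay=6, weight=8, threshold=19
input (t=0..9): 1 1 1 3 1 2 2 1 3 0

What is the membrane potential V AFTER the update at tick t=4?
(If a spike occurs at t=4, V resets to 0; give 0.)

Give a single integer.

t=0: input=1 -> V=8
t=1: input=1 -> V=12
t=2: input=1 -> V=15
t=3: input=3 -> V=0 FIRE
t=4: input=1 -> V=8
t=5: input=2 -> V=0 FIRE
t=6: input=2 -> V=16
t=7: input=1 -> V=17
t=8: input=3 -> V=0 FIRE
t=9: input=0 -> V=0

Answer: 8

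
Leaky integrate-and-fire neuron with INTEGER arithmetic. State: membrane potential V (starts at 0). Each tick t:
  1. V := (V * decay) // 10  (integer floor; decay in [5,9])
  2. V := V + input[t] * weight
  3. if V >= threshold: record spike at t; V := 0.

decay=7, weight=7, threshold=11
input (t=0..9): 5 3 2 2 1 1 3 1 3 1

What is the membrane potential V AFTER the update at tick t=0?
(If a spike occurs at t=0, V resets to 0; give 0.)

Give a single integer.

Answer: 0

Derivation:
t=0: input=5 -> V=0 FIRE
t=1: input=3 -> V=0 FIRE
t=2: input=2 -> V=0 FIRE
t=3: input=2 -> V=0 FIRE
t=4: input=1 -> V=7
t=5: input=1 -> V=0 FIRE
t=6: input=3 -> V=0 FIRE
t=7: input=1 -> V=7
t=8: input=3 -> V=0 FIRE
t=9: input=1 -> V=7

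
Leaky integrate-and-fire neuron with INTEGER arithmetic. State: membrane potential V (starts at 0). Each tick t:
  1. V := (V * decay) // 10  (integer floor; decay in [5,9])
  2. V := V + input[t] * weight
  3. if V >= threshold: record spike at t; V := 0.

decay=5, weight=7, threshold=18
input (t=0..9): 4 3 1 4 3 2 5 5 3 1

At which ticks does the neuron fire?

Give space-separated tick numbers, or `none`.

t=0: input=4 -> V=0 FIRE
t=1: input=3 -> V=0 FIRE
t=2: input=1 -> V=7
t=3: input=4 -> V=0 FIRE
t=4: input=3 -> V=0 FIRE
t=5: input=2 -> V=14
t=6: input=5 -> V=0 FIRE
t=7: input=5 -> V=0 FIRE
t=8: input=3 -> V=0 FIRE
t=9: input=1 -> V=7

Answer: 0 1 3 4 6 7 8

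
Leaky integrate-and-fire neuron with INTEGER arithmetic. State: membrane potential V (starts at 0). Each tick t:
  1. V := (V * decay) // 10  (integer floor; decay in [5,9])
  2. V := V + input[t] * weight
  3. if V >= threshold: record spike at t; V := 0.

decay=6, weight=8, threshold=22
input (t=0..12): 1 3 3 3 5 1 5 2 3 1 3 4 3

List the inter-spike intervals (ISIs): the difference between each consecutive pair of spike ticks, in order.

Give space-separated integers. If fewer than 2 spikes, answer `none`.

Answer: 1 1 1 2 2 2 1 1

Derivation:
t=0: input=1 -> V=8
t=1: input=3 -> V=0 FIRE
t=2: input=3 -> V=0 FIRE
t=3: input=3 -> V=0 FIRE
t=4: input=5 -> V=0 FIRE
t=5: input=1 -> V=8
t=6: input=5 -> V=0 FIRE
t=7: input=2 -> V=16
t=8: input=3 -> V=0 FIRE
t=9: input=1 -> V=8
t=10: input=3 -> V=0 FIRE
t=11: input=4 -> V=0 FIRE
t=12: input=3 -> V=0 FIRE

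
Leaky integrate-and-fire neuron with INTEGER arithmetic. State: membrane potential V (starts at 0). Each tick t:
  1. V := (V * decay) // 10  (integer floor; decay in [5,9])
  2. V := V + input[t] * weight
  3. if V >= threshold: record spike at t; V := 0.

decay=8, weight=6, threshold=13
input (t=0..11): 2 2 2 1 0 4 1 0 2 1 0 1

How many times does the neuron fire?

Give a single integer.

Answer: 4

Derivation:
t=0: input=2 -> V=12
t=1: input=2 -> V=0 FIRE
t=2: input=2 -> V=12
t=3: input=1 -> V=0 FIRE
t=4: input=0 -> V=0
t=5: input=4 -> V=0 FIRE
t=6: input=1 -> V=6
t=7: input=0 -> V=4
t=8: input=2 -> V=0 FIRE
t=9: input=1 -> V=6
t=10: input=0 -> V=4
t=11: input=1 -> V=9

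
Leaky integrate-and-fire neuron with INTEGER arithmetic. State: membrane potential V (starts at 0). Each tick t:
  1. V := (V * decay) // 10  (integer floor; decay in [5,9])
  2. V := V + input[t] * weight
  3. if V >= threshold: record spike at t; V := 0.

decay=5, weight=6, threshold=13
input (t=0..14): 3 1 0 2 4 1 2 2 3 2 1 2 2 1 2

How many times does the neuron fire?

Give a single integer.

Answer: 7

Derivation:
t=0: input=3 -> V=0 FIRE
t=1: input=1 -> V=6
t=2: input=0 -> V=3
t=3: input=2 -> V=0 FIRE
t=4: input=4 -> V=0 FIRE
t=5: input=1 -> V=6
t=6: input=2 -> V=0 FIRE
t=7: input=2 -> V=12
t=8: input=3 -> V=0 FIRE
t=9: input=2 -> V=12
t=10: input=1 -> V=12
t=11: input=2 -> V=0 FIRE
t=12: input=2 -> V=12
t=13: input=1 -> V=12
t=14: input=2 -> V=0 FIRE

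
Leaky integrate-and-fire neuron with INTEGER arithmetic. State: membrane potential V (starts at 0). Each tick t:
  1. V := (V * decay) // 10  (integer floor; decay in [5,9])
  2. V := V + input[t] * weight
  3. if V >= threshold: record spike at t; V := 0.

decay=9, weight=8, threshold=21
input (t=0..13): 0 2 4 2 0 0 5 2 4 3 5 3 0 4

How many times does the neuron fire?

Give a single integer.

t=0: input=0 -> V=0
t=1: input=2 -> V=16
t=2: input=4 -> V=0 FIRE
t=3: input=2 -> V=16
t=4: input=0 -> V=14
t=5: input=0 -> V=12
t=6: input=5 -> V=0 FIRE
t=7: input=2 -> V=16
t=8: input=4 -> V=0 FIRE
t=9: input=3 -> V=0 FIRE
t=10: input=5 -> V=0 FIRE
t=11: input=3 -> V=0 FIRE
t=12: input=0 -> V=0
t=13: input=4 -> V=0 FIRE

Answer: 7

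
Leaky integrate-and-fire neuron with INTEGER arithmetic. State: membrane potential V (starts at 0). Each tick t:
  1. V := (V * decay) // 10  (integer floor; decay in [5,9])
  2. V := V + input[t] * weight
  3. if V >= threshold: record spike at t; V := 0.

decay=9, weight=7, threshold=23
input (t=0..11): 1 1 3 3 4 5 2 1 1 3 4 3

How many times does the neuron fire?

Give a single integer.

Answer: 5

Derivation:
t=0: input=1 -> V=7
t=1: input=1 -> V=13
t=2: input=3 -> V=0 FIRE
t=3: input=3 -> V=21
t=4: input=4 -> V=0 FIRE
t=5: input=5 -> V=0 FIRE
t=6: input=2 -> V=14
t=7: input=1 -> V=19
t=8: input=1 -> V=0 FIRE
t=9: input=3 -> V=21
t=10: input=4 -> V=0 FIRE
t=11: input=3 -> V=21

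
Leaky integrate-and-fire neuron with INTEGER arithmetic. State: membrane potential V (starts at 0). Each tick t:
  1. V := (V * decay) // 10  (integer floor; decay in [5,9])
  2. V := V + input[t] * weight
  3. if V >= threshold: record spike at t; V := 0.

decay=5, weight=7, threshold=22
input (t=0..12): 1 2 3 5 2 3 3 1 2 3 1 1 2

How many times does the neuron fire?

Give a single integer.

t=0: input=1 -> V=7
t=1: input=2 -> V=17
t=2: input=3 -> V=0 FIRE
t=3: input=5 -> V=0 FIRE
t=4: input=2 -> V=14
t=5: input=3 -> V=0 FIRE
t=6: input=3 -> V=21
t=7: input=1 -> V=17
t=8: input=2 -> V=0 FIRE
t=9: input=3 -> V=21
t=10: input=1 -> V=17
t=11: input=1 -> V=15
t=12: input=2 -> V=21

Answer: 4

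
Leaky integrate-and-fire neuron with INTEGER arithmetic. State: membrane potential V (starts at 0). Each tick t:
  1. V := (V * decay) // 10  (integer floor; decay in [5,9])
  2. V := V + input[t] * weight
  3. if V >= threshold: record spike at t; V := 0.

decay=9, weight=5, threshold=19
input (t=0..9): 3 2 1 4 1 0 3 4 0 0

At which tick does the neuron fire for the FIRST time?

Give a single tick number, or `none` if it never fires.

Answer: 1

Derivation:
t=0: input=3 -> V=15
t=1: input=2 -> V=0 FIRE
t=2: input=1 -> V=5
t=3: input=4 -> V=0 FIRE
t=4: input=1 -> V=5
t=5: input=0 -> V=4
t=6: input=3 -> V=18
t=7: input=4 -> V=0 FIRE
t=8: input=0 -> V=0
t=9: input=0 -> V=0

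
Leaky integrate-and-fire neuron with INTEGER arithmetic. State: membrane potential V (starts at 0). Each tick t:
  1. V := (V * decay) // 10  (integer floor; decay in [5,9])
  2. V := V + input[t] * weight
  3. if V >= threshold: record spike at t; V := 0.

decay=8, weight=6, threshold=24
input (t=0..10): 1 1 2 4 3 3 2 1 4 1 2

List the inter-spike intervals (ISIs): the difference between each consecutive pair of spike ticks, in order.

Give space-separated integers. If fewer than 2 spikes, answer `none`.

Answer: 2 3

Derivation:
t=0: input=1 -> V=6
t=1: input=1 -> V=10
t=2: input=2 -> V=20
t=3: input=4 -> V=0 FIRE
t=4: input=3 -> V=18
t=5: input=3 -> V=0 FIRE
t=6: input=2 -> V=12
t=7: input=1 -> V=15
t=8: input=4 -> V=0 FIRE
t=9: input=1 -> V=6
t=10: input=2 -> V=16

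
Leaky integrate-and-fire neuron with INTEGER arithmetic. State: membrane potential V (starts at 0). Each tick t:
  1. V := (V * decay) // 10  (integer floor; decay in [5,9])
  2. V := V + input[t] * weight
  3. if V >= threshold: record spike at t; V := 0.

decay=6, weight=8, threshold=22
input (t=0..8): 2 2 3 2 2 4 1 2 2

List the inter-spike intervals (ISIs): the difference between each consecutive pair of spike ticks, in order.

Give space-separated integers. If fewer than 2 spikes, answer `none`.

Answer: 1 2 1 3

Derivation:
t=0: input=2 -> V=16
t=1: input=2 -> V=0 FIRE
t=2: input=3 -> V=0 FIRE
t=3: input=2 -> V=16
t=4: input=2 -> V=0 FIRE
t=5: input=4 -> V=0 FIRE
t=6: input=1 -> V=8
t=7: input=2 -> V=20
t=8: input=2 -> V=0 FIRE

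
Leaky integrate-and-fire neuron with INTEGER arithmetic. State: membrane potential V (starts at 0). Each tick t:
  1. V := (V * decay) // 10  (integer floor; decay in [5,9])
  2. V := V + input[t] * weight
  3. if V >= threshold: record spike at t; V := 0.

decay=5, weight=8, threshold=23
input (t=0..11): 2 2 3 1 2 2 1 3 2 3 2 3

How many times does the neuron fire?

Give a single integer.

Answer: 6

Derivation:
t=0: input=2 -> V=16
t=1: input=2 -> V=0 FIRE
t=2: input=3 -> V=0 FIRE
t=3: input=1 -> V=8
t=4: input=2 -> V=20
t=5: input=2 -> V=0 FIRE
t=6: input=1 -> V=8
t=7: input=3 -> V=0 FIRE
t=8: input=2 -> V=16
t=9: input=3 -> V=0 FIRE
t=10: input=2 -> V=16
t=11: input=3 -> V=0 FIRE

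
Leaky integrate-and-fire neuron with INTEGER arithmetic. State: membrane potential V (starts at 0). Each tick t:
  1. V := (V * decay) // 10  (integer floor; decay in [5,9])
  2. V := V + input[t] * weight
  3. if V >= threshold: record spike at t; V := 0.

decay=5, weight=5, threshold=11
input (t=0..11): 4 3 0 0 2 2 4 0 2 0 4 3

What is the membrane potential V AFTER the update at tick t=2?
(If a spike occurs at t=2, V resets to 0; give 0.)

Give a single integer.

Answer: 0

Derivation:
t=0: input=4 -> V=0 FIRE
t=1: input=3 -> V=0 FIRE
t=2: input=0 -> V=0
t=3: input=0 -> V=0
t=4: input=2 -> V=10
t=5: input=2 -> V=0 FIRE
t=6: input=4 -> V=0 FIRE
t=7: input=0 -> V=0
t=8: input=2 -> V=10
t=9: input=0 -> V=5
t=10: input=4 -> V=0 FIRE
t=11: input=3 -> V=0 FIRE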